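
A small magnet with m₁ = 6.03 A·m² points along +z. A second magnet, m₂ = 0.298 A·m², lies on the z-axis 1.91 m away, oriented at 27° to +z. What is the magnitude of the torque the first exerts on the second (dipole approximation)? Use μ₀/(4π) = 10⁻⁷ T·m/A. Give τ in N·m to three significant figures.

Dipole B is on the axis of dipole A, so B₁ there is axial: B₁ = (μ₀/4π)·2m₁/r³ along +z.
B₁ = 2(10⁻⁷)(6.03)/(1.91)³ = 1.731×10⁻⁷ T.
τ = m₂ B₁ sinθ.
τ = (0.298)(1.731×10⁻⁷)·sin27° = 2.342×10⁻⁸ N·m.

τ ≈ 2.34×10⁻⁸ N·m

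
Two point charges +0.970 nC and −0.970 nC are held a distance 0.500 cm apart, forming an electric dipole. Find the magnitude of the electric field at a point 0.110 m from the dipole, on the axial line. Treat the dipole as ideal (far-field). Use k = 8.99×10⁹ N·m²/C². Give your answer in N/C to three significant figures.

Dipole moment p = qd = (9.70×10⁻¹⁰ C)(0.00500 m) = 4.85×10⁻¹² C·m.
On the dipole axis E = 2kp/r³.
E = 2·(8.99×10⁹)(4.85×10⁻¹²) / (0.110)³ = 65.52 N/C.

E ≈ 65.5 N/C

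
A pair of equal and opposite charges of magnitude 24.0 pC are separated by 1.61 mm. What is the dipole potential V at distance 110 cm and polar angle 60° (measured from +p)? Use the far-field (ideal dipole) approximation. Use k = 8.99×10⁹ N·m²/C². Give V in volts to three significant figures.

Dipole moment p = qd = (2.40×10⁻¹¹ C)(0.00161 m) = 3.864×10⁻¹⁴ C·m.
The dipole potential is V = kp cosθ / r².
V = (8.99×10⁹)(3.864×10⁻¹⁴)·cos60° / (1.10)² = 1.435×10⁻⁴ V.

V ≈ 1.44×10⁻⁴ V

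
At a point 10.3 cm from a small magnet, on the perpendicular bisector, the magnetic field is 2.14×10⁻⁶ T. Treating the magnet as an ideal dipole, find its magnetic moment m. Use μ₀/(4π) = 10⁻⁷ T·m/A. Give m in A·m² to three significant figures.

In the equatorial plane B = (μ₀/4π)·m/r³, so m = Br³·4π/(μ₀).
m = (2.14×10⁻⁶)·(0.103)³ / (10⁻⁷) = 0.02338 A·m².

m ≈ 0.0234 A·m²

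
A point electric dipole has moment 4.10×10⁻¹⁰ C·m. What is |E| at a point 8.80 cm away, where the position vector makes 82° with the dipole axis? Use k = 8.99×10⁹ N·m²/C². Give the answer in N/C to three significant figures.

At angle θ the dipole field magnitude is E = (kp/r³)·√(1 + 3cos²θ).
kp/r³ = (8.99×10⁹)(4.10×10⁻¹⁰) / (0.0880)³ = 5409 N/C.
√(1 + 3cos²82°) = √(1 + 3·0.0194) = √1.0581 ≈ 1.0286.
E ≈ 5409 × 1.029 = 5564 N/C.

E ≈ 5560 N/C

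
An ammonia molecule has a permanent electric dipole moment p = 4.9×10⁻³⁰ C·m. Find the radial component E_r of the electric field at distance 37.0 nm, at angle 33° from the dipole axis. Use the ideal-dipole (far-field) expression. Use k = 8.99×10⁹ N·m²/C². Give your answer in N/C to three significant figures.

For a dipole, E_r = (2kp cosθ)/r³.
kp/r³ = (8.99×10⁹)(4.90×10⁻³⁰)/(3.70×10⁻⁸)³ = 869.7 N/C.
E_r = 2·869.7·cos33° = 1459 N/C.

E_r ≈ 1460 N/C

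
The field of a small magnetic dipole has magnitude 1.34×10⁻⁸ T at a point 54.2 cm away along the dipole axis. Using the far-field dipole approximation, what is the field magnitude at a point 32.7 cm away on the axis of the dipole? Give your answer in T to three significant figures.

B ≈ 6.10×10⁻⁸ T

Dipole fields scale as 1/r³ in the far field; the geometry is the same at both points.
B₂ = B₁ · (r₁/r₂)³ = 1.34×10⁻⁸ · (54.2/32.7)³.
(r₁/r₂)³ = (1.657)³ = 4.554.
B₂ ≈ 6.102×10⁻⁸ T.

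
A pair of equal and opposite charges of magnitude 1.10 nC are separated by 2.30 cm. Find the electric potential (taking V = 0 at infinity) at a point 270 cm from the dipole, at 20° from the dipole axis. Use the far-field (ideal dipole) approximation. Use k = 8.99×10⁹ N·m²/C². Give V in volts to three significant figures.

V ≈ 0.0293 V

Dipole moment p = qd = (1.10×10⁻⁹ C)(0.0230 m) = 2.53×10⁻¹¹ C·m.
The dipole potential is V = kp cosθ / r².
V = (8.99×10⁹)(2.53×10⁻¹¹)·cos20° / (2.70)² = 0.02932 V.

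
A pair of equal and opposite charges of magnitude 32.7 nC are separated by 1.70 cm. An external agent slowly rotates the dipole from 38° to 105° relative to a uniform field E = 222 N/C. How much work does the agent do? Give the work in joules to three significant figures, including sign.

W ≈ 1.29×10⁻⁷ J

Dipole moment p = qd = (3.27×10⁻⁸ C)(0.0170 m) = 5.559×10⁻¹⁰ C·m.
W_ext = ΔU = U(θ₂) − U(θ₁) = −pE cosθ₂ − (−pE cosθ₁) = pE(cosθ₁ − cosθ₂).
W = (5.559×10⁻¹⁰)(222)·(cos38° − cos105°) = (1.234×10⁻⁷)·(+1.0468) = 1.292×10⁻⁷ J.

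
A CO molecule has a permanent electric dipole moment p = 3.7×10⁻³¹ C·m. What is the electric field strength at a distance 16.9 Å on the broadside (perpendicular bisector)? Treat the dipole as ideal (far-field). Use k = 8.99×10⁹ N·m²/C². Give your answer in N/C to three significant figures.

On the perpendicular bisector E = kp/r³ (half the axial value at the same distance).
E = (8.99×10⁹)(3.70×10⁻³¹) / (1.69×10⁻⁹)³ = 6.891×10⁵ N/C.

E ≈ 6.89×10⁵ N/C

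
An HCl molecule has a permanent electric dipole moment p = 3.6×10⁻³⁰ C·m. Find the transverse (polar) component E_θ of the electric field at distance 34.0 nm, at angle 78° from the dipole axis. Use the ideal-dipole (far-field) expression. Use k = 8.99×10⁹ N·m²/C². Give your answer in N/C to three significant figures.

For a dipole, E_θ = (kp sinθ)/r³.
kp/r³ = (8.99×10⁹)(3.60×10⁻³⁰)/(3.40×10⁻⁸)³ = 823.4 N/C.
E_θ = 823.4·sin78° = 805.4 N/C.

E_θ ≈ 805 N/C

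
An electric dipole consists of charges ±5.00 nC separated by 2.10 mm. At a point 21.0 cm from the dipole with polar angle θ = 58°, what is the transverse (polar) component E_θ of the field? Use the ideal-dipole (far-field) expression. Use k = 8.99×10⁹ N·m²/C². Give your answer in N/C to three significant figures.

Dipole moment p = qd = (5.00×10⁻⁹ C)(0.00210 m) = 1.05×10⁻¹¹ C·m.
For a dipole, E_θ = (kp sinθ)/r³.
kp/r³ = (8.99×10⁹)(1.05×10⁻¹¹)/(0.210)³ = 10.19 N/C.
E_θ = 10.19·sin58° = 8.644 N/C.

E_θ ≈ 8.64 N/C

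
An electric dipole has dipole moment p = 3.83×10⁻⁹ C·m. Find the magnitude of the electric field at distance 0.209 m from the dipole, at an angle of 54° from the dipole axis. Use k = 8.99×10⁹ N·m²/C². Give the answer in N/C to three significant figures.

At angle θ the dipole field magnitude is E = (kp/r³)·√(1 + 3cos²θ).
kp/r³ = (8.99×10⁹)(3.83×10⁻⁹) / (0.209)³ = 3772 N/C.
√(1 + 3cos²54°) = √(1 + 3·0.3455) = √2.0365 ≈ 1.4271.
E ≈ 3772 × 1.427 = 5382 N/C.

E ≈ 5380 N/C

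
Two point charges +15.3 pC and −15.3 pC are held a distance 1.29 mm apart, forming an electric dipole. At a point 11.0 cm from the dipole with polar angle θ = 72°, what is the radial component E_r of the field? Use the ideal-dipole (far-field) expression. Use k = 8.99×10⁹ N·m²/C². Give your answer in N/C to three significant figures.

Dipole moment p = qd = (1.53×10⁻¹¹ C)(0.00129 m) = 1.974×10⁻¹⁴ C·m.
For a dipole, E_r = (2kp cosθ)/r³.
kp/r³ = (8.99×10⁹)(1.974×10⁻¹⁴)/(0.110)³ = 0.1333 N/C.
E_r = 2·0.1333·cos72° = 0.08240 N/C.

E_r ≈ 0.0824 N/C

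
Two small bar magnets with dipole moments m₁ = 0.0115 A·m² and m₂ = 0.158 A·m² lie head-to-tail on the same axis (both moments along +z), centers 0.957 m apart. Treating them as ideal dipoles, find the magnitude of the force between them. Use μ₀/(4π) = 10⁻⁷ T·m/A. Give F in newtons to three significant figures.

F ≈ 1.30×10⁻⁹ N

On-axis B of dipole 1: B = (μ₀/4π)·2m₁/r³. Force on dipole 2: F = m₂·dB/dr.
dB/dr = −(μ₀/4π)·6m₁/r⁴, so |F| = (μ₀/4π)·6m₁m₂/r⁴.
F = 6(10⁻⁷)(0.0115)(0.158)/(0.957)⁴ = 1.300×10⁻⁹ N.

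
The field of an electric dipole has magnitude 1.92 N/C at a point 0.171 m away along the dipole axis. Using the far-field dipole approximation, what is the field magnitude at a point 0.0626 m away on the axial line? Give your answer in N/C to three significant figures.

Dipole fields scale as 1/r³ in the far field; the geometry is the same at both points.
E₂ = E₁ · (r₁/r₂)³ = 1.92 · (0.171/0.0626)³.
(r₁/r₂)³ = (2.732)³ = 20.38.
E₂ ≈ 39.14 N/C.

E ≈ 39.1 N/C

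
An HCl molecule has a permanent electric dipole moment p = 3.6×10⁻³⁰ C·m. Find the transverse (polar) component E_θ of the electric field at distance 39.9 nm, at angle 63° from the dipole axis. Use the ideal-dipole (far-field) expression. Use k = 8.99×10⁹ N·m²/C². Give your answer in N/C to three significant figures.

For a dipole, E_θ = (kp sinθ)/r³.
kp/r³ = (8.99×10⁹)(3.60×10⁻³⁰)/(3.99×10⁻⁸)³ = 509.5 N/C.
E_θ = 509.5·sin63° = 454.0 N/C.

E_θ ≈ 454 N/C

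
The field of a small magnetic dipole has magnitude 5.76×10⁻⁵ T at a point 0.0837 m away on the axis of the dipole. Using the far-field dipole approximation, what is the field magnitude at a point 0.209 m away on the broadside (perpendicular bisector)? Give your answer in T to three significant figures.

Dipole fields scale as 1/r³ in the far field.
The axial field is twice the equatorial field at the same r, so the geometry factor is 1/2.
B₂ = B₁ · (1/2) · (r₁/r₂)³ = 5.76×10⁻⁵ · 0.5 · (0.0837/0.209)³.
(r₁/r₂)³ = (0.4005)³ = 0.06423.
B₂ ≈ 1.850×10⁻⁶ T.

B ≈ 1.85×10⁻⁶ T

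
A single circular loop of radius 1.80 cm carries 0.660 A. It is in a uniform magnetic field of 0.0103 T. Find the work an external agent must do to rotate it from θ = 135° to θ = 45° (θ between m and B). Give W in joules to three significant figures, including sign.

W ≈ -9.79×10⁻⁶ J

Magnetic moment m = IA = Iπa² = (0.660)·π·(0.0180)² = 6.718×10⁻⁴ A·m².
W_ext = ΔU = −mB cosθ₂ + mB cosθ₁ = mB(cosθ₁ − cosθ₂).
W = (6.718×10⁻⁴)(0.0103)·(cos135° − cos45°) = (6.920×10⁻⁶)·(-1.4142) = -9.786×10⁻⁶ J.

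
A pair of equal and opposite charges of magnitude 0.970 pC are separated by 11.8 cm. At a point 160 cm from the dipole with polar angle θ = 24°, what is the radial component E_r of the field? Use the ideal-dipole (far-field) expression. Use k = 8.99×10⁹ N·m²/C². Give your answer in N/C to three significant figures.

E_r ≈ 4.59×10⁻⁴ N/C

Dipole moment p = qd = (9.70×10⁻¹³ C)(0.118 m) = 1.145×10⁻¹³ C·m.
For a dipole, E_r = (2kp cosθ)/r³.
kp/r³ = (8.99×10⁹)(1.145×10⁻¹³)/(1.60)³ = 2.513×10⁻⁴ N/C.
E_r = 2·2.513×10⁻⁴·cos24° = 4.592×10⁻⁴ N/C.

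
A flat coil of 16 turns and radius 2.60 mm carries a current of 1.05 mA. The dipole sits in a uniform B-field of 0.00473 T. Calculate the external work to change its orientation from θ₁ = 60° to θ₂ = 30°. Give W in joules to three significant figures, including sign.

m = NIA = NIπa² = 16·(0.00105)·π·(0.00260)² = 3.568×10⁻⁷ A·m².
W_ext = ΔU = −mB cosθ₂ + mB cosθ₁ = mB(cosθ₁ − cosθ₂).
W = (3.568×10⁻⁷)(0.00473)·(cos60° − cos30°) = (1.688×10⁻⁹)·(-0.3660) = -6.177×10⁻¹⁰ J.

W ≈ -6.18×10⁻¹⁰ J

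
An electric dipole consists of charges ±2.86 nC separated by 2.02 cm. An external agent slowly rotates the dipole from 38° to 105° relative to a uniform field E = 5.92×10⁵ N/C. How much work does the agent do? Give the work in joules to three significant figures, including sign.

Dipole moment p = qd = (2.86×10⁻⁹ C)(0.0202 m) = 5.777×10⁻¹¹ C·m.
W_ext = ΔU = U(θ₂) − U(θ₁) = −pE cosθ₂ − (−pE cosθ₁) = pE(cosθ₁ − cosθ₂).
W = (5.777×10⁻¹¹)(5.92×10⁵)·(cos38° − cos105°) = (3.420×10⁻⁵)·(+1.0468) = 3.580×10⁻⁵ J.

W ≈ 3.58×10⁻⁵ J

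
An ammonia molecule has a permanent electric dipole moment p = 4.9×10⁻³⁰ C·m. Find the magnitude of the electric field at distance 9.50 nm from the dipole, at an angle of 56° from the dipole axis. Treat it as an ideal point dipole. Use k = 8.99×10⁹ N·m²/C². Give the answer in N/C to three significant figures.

E ≈ 7.15×10⁴ N/C

At angle θ the dipole field magnitude is E = (kp/r³)·√(1 + 3cos²θ).
kp/r³ = (8.99×10⁹)(4.90×10⁻³⁰) / (9.50×10⁻⁹)³ = 5.138×10⁴ N/C.
√(1 + 3cos²56°) = √(1 + 3·0.3127) = √1.9381 ≈ 1.3922.
E ≈ 5.138×10⁴ × 1.392 = 7.153×10⁴ N/C.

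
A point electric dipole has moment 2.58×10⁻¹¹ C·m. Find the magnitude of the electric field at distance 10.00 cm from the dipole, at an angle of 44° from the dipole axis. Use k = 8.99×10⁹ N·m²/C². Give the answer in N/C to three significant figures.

E ≈ 371 N/C

At angle θ the dipole field magnitude is E = (kp/r³)·√(1 + 3cos²θ).
kp/r³ = (8.99×10⁹)(2.58×10⁻¹¹) / (0.100)³ = 231.9 N/C.
√(1 + 3cos²44°) = √(1 + 3·0.5174) = √2.5523 ≈ 1.5976.
E ≈ 231.9 × 1.598 = 370.6 N/C.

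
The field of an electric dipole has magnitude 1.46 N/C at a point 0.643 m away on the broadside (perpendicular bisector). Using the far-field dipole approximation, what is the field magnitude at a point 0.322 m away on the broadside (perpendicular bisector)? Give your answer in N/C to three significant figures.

E ≈ 11.6 N/C

Dipole fields scale as 1/r³ in the far field; the geometry is the same at both points.
E₂ = E₁ · (r₁/r₂)³ = 1.46 · (0.643/0.322)³.
(r₁/r₂)³ = (1.997)³ = 7.963.
E₂ ≈ 11.63 N/C.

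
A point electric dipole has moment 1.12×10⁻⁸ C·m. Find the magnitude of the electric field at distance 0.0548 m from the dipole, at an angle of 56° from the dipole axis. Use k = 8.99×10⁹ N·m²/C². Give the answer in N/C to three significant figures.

E ≈ 8.52×10⁵ N/C

At angle θ the dipole field magnitude is E = (kp/r³)·√(1 + 3cos²θ).
kp/r³ = (8.99×10⁹)(1.12×10⁻⁸) / (0.0548)³ = 6.118×10⁵ N/C.
√(1 + 3cos²56°) = √(1 + 3·0.3127) = √1.9381 ≈ 1.3922.
E ≈ 6.118×10⁵ × 1.392 = 8.518×10⁵ N/C.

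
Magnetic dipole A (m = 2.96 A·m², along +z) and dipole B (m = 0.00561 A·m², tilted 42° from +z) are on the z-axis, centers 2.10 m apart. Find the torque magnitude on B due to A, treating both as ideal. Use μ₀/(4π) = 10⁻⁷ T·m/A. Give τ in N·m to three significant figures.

Dipole B is on the axis of dipole A, so B₁ there is axial: B₁ = (μ₀/4π)·2m₁/r³ along +z.
B₁ = 2(10⁻⁷)(2.96)/(2.10)³ = 6.392×10⁻⁸ T.
τ = m₂ B₁ sinθ.
τ = (0.00561)(6.392×10⁻⁸)·sin42° = 2.400×10⁻¹⁰ N·m.

τ ≈ 2.40×10⁻¹⁰ N·m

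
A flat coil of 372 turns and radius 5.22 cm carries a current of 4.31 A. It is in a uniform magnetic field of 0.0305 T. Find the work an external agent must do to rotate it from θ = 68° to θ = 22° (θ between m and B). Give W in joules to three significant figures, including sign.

W ≈ -0.231 J

m = NIA = NIπa² = 372·(4.31)·π·(0.0522)² = 13.72 A·m².
W_ext = ΔU = −mB cosθ₂ + mB cosθ₁ = mB(cosθ₁ − cosθ₂).
W = (13.72)(0.0305)·(cos68° − cos22°) = (0.4185)·(-0.5526) = -0.2312 J.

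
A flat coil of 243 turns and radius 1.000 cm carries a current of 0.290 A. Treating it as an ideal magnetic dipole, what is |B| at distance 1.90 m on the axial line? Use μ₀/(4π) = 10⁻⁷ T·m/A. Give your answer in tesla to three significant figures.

B ≈ 6.46×10⁻¹⁰ T

m = NIA = NIπa² = 243·(0.290)·π·(0.0100)² = 0.02214 A·m².
On axis B = (μ₀/4π)·2m/r³.
B = 2·(10⁻⁷)·(0.02214) / (1.90)³ = 6.456×10⁻¹⁰ T.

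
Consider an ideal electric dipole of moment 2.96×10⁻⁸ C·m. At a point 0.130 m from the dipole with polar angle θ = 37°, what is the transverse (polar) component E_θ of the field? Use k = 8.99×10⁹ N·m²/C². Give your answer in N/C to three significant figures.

For a dipole, E_θ = (kp sinθ)/r³.
kp/r³ = (8.99×10⁹)(2.96×10⁻⁸)/(0.130)³ = 1.211×10⁵ N/C.
E_θ = 1.211×10⁵·sin37° = 7.289×10⁴ N/C.

E_θ ≈ 7.29×10⁴ N/C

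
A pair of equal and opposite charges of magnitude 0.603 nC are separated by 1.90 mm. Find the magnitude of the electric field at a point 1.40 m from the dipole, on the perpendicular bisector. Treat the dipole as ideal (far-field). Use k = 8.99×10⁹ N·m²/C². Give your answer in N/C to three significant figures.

E ≈ 0.00375 N/C

Dipole moment p = qd = (6.03×10⁻¹⁰ C)(0.00190 m) = 1.146×10⁻¹² C·m.
In the equatorial plane E = kp/r³.
E = (8.99×10⁹)(1.146×10⁻¹²) / (1.40)³ = 0.003755 N/C.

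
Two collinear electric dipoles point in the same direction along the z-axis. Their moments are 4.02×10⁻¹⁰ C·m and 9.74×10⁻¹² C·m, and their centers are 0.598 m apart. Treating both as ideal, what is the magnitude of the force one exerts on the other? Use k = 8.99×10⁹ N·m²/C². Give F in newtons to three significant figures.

F ≈ 1.65×10⁻⁹ N

On-axis field of dipole 1 at distance r: E = 2kp₁/r³. Force on dipole 2 is F = p₂·dE/dr (gradient along axis).
dE/dr = −6kp₁/r⁴, so |F| = 6kp₁p₂/r⁴ (attractive for aligned moments).
F = 6(8.99×10⁹)(4.02×10⁻¹⁰)(9.74×10⁻¹²)/(0.598)⁴ = 1.652×10⁻⁹ N.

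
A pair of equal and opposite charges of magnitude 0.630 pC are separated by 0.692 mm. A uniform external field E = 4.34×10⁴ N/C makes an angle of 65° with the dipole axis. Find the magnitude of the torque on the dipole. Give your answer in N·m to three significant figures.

Dipole moment p = qd = (6.30×10⁻¹³ C)(6.92×10⁻⁴ m) = 4.36×10⁻¹⁶ C·m.
Torque on an electric dipole: τ = pE sinθ.
τ = (4.36×10⁻¹⁶)(4.34×10⁴)·sin65° = 1.715×10⁻¹¹ N·m.

τ ≈ 1.71×10⁻¹¹ N·m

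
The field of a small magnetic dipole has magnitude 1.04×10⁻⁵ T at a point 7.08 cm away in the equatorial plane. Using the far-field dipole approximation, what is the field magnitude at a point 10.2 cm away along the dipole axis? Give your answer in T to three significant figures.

B ≈ 6.96×10⁻⁶ T

Dipole fields scale as 1/r³ in the far field.
The axial field is twice the equatorial field at the same r, so the geometry factor is 2/1.
B₂ = B₁ · (2/1) · (r₁/r₂)³ = 1.04×10⁻⁵ · 2 · (7.08/10.2)³.
(r₁/r₂)³ = (0.6941)³ = 0.3344.
B₂ ≈ 6.956×10⁻⁶ T.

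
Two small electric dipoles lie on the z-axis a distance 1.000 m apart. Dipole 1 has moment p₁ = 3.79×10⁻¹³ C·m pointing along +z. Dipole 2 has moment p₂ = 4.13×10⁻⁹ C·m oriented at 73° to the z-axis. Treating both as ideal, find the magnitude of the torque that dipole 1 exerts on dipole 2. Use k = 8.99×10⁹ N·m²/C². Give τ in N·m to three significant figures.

The second dipole sits on the axis of the first, so the field there is axial: E₁ = 2kp₁/r³ along +z.
E₁ = 2(8.99×10⁹)(3.79×10⁻¹³)/(1.00)³ = 0.006814 N/C.
Torque on the second dipole: τ = p₂ E₁ sinθ.
τ = (4.13×10⁻⁹)(0.006814)·sin73° = 2.691×10⁻¹¹ N·m.

τ ≈ 2.69×10⁻¹¹ N·m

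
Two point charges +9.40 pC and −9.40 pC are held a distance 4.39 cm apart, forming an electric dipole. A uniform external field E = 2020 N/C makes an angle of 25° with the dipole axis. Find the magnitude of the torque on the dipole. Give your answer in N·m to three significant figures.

τ ≈ 3.52×10⁻¹⁰ N·m

Dipole moment p = qd = (9.40×10⁻¹² C)(0.0439 m) = 4.127×10⁻¹³ C·m.
Torque on an electric dipole: τ = pE sinθ.
τ = (4.127×10⁻¹³)(2020)·sin25° = 3.523×10⁻¹⁰ N·m.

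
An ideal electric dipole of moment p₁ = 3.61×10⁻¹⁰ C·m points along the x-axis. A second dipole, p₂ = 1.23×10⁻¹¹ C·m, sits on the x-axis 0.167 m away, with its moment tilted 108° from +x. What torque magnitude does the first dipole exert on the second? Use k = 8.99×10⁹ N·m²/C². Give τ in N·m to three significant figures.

τ ≈ 1.63×10⁻⁸ N·m

The second dipole sits on the axis of the first, so the field there is axial: E₁ = 2kp₁/r³ along +x.
E₁ = 2(8.99×10⁹)(3.61×10⁻¹⁰)/(0.167)³ = 1394 N/C.
Torque on the second dipole: τ = p₂ E₁ sinθ.
τ = (1.23×10⁻¹¹)(1394)·sin108° = 1.630×10⁻⁸ N·m.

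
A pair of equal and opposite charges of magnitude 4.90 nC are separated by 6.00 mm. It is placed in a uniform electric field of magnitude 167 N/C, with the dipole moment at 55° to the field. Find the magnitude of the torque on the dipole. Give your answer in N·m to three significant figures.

Dipole moment p = qd = (4.90×10⁻⁹ C)(0.00600 m) = 2.94×10⁻¹¹ C·m.
Torque on an electric dipole: τ = pE sinθ.
τ = (2.94×10⁻¹¹)(167)·sin55° = 4.022×10⁻⁹ N·m.

τ ≈ 4.02×10⁻⁹ N·m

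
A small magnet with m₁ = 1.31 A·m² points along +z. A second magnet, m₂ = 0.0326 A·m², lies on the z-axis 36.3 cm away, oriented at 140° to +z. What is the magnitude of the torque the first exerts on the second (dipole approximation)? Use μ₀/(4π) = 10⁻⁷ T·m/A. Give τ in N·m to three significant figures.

Dipole B is on the axis of dipole A, so B₁ there is axial: B₁ = (μ₀/4π)·2m₁/r³ along +z.
B₁ = 2(10⁻⁷)(1.31)/(0.363)³ = 5.477×10⁻⁶ T.
τ = m₂ B₁ sinθ.
τ = (0.0326)(5.477×10⁻⁶)·sin140° = 1.148×10⁻⁷ N·m.

τ ≈ 1.15×10⁻⁷ N·m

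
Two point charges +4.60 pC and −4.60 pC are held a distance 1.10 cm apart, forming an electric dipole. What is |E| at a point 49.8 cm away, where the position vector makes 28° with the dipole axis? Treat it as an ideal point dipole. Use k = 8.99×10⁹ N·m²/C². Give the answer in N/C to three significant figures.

Dipole moment p = qd = (4.60×10⁻¹² C)(0.0110 m) = 5.06×10⁻¹⁴ C·m.
At angle θ the dipole field magnitude is E = (kp/r³)·√(1 + 3cos²θ).
kp/r³ = (8.99×10⁹)(5.06×10⁻¹⁴) / (0.498)³ = 0.003683 N/C.
√(1 + 3cos²28°) = √(1 + 3·0.7796) = √3.3388 ≈ 1.8272.
E ≈ 0.003683 × 1.827 = 0.006730 N/C.

E ≈ 0.00673 N/C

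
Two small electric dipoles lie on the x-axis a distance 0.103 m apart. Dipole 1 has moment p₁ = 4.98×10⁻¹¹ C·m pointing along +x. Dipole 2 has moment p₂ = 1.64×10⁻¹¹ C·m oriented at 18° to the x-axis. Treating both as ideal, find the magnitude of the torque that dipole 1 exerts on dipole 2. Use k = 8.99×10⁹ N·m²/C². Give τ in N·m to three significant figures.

The second dipole sits on the axis of the first, so the field there is axial: E₁ = 2kp₁/r³ along +x.
E₁ = 2(8.99×10⁹)(4.98×10⁻¹¹)/(0.103)³ = 819.4 N/C.
Torque on the second dipole: τ = p₂ E₁ sinθ.
τ = (1.64×10⁻¹¹)(819.4)·sin18° = 4.153×10⁻⁹ N·m.

τ ≈ 4.15×10⁻⁹ N·m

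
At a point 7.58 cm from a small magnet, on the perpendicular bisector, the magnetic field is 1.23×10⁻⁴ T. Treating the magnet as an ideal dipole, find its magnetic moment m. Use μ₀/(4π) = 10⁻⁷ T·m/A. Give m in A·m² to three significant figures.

m ≈ 0.536 A·m²

In the equatorial plane B = (μ₀/4π)·m/r³, so m = Br³·4π/(μ₀).
m = (1.23×10⁻⁴)·(0.0758)³ / (10⁻⁷) = 0.5357 A·m².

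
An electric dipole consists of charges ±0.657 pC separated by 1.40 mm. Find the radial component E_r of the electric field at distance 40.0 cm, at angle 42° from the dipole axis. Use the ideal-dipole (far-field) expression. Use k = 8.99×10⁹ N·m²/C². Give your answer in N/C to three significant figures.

E_r ≈ 1.92×10⁻⁴ N/C

Dipole moment p = qd = (6.57×10⁻¹³ C)(0.00140 m) = 9.198×10⁻¹⁶ C·m.
For a dipole, E_r = (2kp cosθ)/r³.
kp/r³ = (8.99×10⁹)(9.198×10⁻¹⁶)/(0.400)³ = 1.292×10⁻⁴ N/C.
E_r = 2·1.292×10⁻⁴·cos42° = 1.920×10⁻⁴ N/C.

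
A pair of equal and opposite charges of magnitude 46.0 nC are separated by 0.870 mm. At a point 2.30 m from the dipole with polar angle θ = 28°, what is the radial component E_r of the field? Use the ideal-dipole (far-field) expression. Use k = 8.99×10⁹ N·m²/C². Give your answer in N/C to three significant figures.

Dipole moment p = qd = (4.60×10⁻⁸ C)(8.70×10⁻⁴ m) = 4.002×10⁻¹¹ C·m.
For a dipole, E_r = (2kp cosθ)/r³.
kp/r³ = (8.99×10⁹)(4.002×10⁻¹¹)/(2.30)³ = 0.02957 N/C.
E_r = 2·0.02957·cos28° = 0.05222 N/C.

E_r ≈ 0.0522 N/C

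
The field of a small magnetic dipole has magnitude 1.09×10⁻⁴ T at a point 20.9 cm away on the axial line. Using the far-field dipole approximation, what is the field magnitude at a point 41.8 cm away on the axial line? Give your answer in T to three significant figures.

Dipole fields scale as 1/r³ in the far field; the geometry is the same at both points.
B₂ = B₁ · (r₁/r₂)³ = 1.09×10⁻⁴ · (20.9/41.8)³.
(r₁/r₂)³ = (0.5)³ = 0.125.
B₂ ≈ 1.362×10⁻⁵ T.

B ≈ 1.36×10⁻⁵ T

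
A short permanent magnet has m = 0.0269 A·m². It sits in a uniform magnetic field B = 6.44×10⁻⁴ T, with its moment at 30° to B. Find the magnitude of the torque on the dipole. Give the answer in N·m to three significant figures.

Torque on a magnetic dipole: τ = mB sinθ.
τ = (0.0269)(6.44×10⁻⁴)·sin30° = 8.662×10⁻⁶ N·m.

τ ≈ 8.66×10⁻⁶ N·m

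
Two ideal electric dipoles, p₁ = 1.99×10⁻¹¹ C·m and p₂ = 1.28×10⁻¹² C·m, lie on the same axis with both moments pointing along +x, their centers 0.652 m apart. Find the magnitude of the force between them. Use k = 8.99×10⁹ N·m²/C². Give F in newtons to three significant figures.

On-axis field of dipole 1 at distance r: E = 2kp₁/r³. Force on dipole 2 is F = p₂·dE/dr (gradient along axis).
dE/dr = −6kp₁/r⁴, so |F| = 6kp₁p₂/r⁴ (attractive for aligned moments).
F = 6(8.99×10⁹)(1.99×10⁻¹¹)(1.28×10⁻¹²)/(0.652)⁴ = 7.603×10⁻¹² N.

F ≈ 7.60×10⁻¹² N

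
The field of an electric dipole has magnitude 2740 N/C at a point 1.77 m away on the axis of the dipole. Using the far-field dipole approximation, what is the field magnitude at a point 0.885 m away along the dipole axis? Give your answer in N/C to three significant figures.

Dipole fields scale as 1/r³ in the far field; the geometry is the same at both points.
E₂ = E₁ · (r₁/r₂)³ = 2740 · (1.77/0.885)³.
(r₁/r₂)³ = (2)³ = 8.
E₂ ≈ 2.192×10⁴ N/C.

E ≈ 2.19×10⁴ N/C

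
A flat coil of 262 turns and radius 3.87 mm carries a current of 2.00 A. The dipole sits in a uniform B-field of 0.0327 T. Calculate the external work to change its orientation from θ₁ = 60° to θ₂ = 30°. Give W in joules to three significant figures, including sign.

W ≈ -2.95×10⁻⁴ J

m = NIA = NIπa² = 262·(2.00)·π·(0.00387)² = 0.02465 A·m².
W_ext = ΔU = −mB cosθ₂ + mB cosθ₁ = mB(cosθ₁ − cosθ₂).
W = (0.02465)(0.0327)·(cos60° − cos30°) = (8.061×10⁻⁴)·(-0.3660) = -2.950×10⁻⁴ J.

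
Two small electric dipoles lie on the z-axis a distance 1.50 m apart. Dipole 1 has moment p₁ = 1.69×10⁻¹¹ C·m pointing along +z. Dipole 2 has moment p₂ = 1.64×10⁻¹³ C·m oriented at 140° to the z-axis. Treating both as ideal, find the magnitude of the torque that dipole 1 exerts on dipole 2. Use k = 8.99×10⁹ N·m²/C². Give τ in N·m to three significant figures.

The second dipole sits on the axis of the first, so the field there is axial: E₁ = 2kp₁/r³ along +z.
E₁ = 2(8.99×10⁹)(1.69×10⁻¹¹)/(1.50)³ = 0.09003 N/C.
Torque on the second dipole: τ = p₂ E₁ sinθ.
τ = (1.64×10⁻¹³)(0.09003)·sin140° = 9.491×10⁻¹⁵ N·m.

τ ≈ 9.49×10⁻¹⁵ N·m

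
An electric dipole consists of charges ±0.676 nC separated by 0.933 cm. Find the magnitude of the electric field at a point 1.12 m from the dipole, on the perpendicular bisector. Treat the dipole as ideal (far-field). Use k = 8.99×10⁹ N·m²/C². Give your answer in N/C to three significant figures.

E ≈ 0.0404 N/C

Dipole moment p = qd = (6.76×10⁻¹⁰ C)(0.00933 m) = 6.307×10⁻¹² C·m.
On the perpendicular bisector E = kp/r³ (half the axial value at the same distance).
E = (8.99×10⁹)(6.307×10⁻¹²) / (1.12)³ = 0.04036 N/C.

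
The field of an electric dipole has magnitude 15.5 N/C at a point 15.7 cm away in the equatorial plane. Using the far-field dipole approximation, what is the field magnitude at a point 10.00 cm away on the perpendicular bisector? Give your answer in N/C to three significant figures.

Dipole fields scale as 1/r³ in the far field; the geometry is the same at both points.
E₂ = E₁ · (r₁/r₂)³ = 15.5 · (15.7/10.00)³.
(r₁/r₂)³ = (1.57)³ = 3.87.
E₂ ≈ 59.98 N/C.

E ≈ 60.0 N/C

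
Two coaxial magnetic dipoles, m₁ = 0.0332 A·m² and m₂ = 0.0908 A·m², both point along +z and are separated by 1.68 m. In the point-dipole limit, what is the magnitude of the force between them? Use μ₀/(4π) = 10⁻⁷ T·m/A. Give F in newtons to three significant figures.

On-axis B of dipole 1: B = (μ₀/4π)·2m₁/r³. Force on dipole 2: F = m₂·dB/dr.
dB/dr = −(μ₀/4π)·6m₁/r⁴, so |F| = (μ₀/4π)·6m₁m₂/r⁴.
F = 6(10⁻⁷)(0.0332)(0.0908)/(1.68)⁴ = 2.271×10⁻¹⁰ N.

F ≈ 2.27×10⁻¹⁰ N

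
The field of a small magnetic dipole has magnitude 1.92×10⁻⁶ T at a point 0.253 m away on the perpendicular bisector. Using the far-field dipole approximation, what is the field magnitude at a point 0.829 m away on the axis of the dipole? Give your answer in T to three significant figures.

Dipole fields scale as 1/r³ in the far field.
The axial field is twice the equatorial field at the same r, so the geometry factor is 2/1.
B₂ = B₁ · (2/1) · (r₁/r₂)³ = 1.92×10⁻⁶ · 2 · (0.253/0.829)³.
(r₁/r₂)³ = (0.3052)³ = 0.02842.
B₂ ≈ 1.092×10⁻⁷ T.

B ≈ 1.09×10⁻⁷ T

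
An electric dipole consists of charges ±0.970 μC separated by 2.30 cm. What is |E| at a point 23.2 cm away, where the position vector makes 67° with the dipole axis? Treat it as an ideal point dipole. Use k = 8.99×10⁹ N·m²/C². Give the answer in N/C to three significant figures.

E ≈ 1.94×10⁴ N/C

Dipole moment p = qd = (9.70×10⁻⁷ C)(0.0230 m) = 2.231×10⁻⁸ C·m.
At angle θ the dipole field magnitude is E = (kp/r³)·√(1 + 3cos²θ).
kp/r³ = (8.99×10⁹)(2.231×10⁻⁸) / (0.232)³ = 1.606×10⁴ N/C.
√(1 + 3cos²67°) = √(1 + 3·0.1527) = √1.4580 ≈ 1.2075.
E ≈ 1.606×10⁴ × 1.207 = 1.939×10⁴ N/C.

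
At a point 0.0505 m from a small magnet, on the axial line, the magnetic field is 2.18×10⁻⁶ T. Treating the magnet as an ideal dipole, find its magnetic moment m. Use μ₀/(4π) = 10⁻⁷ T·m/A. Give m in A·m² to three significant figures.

m ≈ 0.00140 A·m²

On axis B = (μ₀/4π)·2m/r³, so m = Br³·4π/(μ₀·2).
m = (2.18×10⁻⁶)·(0.0505)³ / (2·10⁻⁷) = 0.001404 A·m².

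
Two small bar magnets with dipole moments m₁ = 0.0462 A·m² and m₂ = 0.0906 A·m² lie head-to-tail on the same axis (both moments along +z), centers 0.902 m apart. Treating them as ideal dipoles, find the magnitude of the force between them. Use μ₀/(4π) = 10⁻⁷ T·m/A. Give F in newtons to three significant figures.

On-axis B of dipole 1: B = (μ₀/4π)·2m₁/r³. Force on dipole 2: F = m₂·dB/dr.
dB/dr = −(μ₀/4π)·6m₁/r⁴, so |F| = (μ₀/4π)·6m₁m₂/r⁴.
F = 6(10⁻⁷)(0.0462)(0.0906)/(0.902)⁴ = 3.794×10⁻⁹ N.

F ≈ 3.79×10⁻⁹ N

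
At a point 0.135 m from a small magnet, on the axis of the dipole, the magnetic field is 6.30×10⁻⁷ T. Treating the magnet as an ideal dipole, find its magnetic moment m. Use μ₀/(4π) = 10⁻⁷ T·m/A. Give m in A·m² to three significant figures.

On axis B = (μ₀/4π)·2m/r³, so m = Br³·4π/(μ₀·2).
m = (6.30×10⁻⁷)·(0.135)³ / (2·10⁻⁷) = 0.007750 A·m².

m ≈ 0.00775 A·m²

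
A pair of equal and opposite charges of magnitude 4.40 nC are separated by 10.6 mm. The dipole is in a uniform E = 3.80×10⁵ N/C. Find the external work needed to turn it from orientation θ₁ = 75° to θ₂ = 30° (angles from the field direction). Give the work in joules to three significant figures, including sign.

W ≈ -1.08×10⁻⁵ J

Dipole moment p = qd = (4.40×10⁻⁹ C)(0.0106 m) = 4.664×10⁻¹¹ C·m.
W_ext = ΔU = U(θ₂) − U(θ₁) = −pE cosθ₂ − (−pE cosθ₁) = pE(cosθ₁ − cosθ₂).
W = (4.664×10⁻¹¹)(3.80×10⁵)·(cos75° − cos30°) = (1.772×10⁻⁵)·(-0.6072) = -1.076×10⁻⁵ J.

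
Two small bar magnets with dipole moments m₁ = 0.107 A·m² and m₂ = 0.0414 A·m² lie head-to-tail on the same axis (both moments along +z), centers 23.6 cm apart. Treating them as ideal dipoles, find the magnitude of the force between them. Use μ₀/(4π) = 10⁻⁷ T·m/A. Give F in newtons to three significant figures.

On-axis B of dipole 1: B = (μ₀/4π)·2m₁/r³. Force on dipole 2: F = m₂·dB/dr.
dB/dr = −(μ₀/4π)·6m₁/r⁴, so |F| = (μ₀/4π)·6m₁m₂/r⁴.
F = 6(10⁻⁷)(0.107)(0.0414)/(0.236)⁴ = 8.568×10⁻⁷ N.

F ≈ 8.57×10⁻⁷ N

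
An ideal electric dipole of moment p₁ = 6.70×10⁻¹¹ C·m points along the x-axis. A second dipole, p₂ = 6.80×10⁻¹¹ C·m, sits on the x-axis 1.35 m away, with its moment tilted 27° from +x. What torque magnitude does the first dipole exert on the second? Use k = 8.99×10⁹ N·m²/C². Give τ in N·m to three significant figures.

The second dipole sits on the axis of the first, so the field there is axial: E₁ = 2kp₁/r³ along +x.
E₁ = 2(8.99×10⁹)(6.70×10⁻¹¹)/(1.35)³ = 0.4896 N/C.
Torque on the second dipole: τ = p₂ E₁ sinθ.
τ = (6.80×10⁻¹¹)(0.4896)·sin27° = 1.512×10⁻¹¹ N·m.

τ ≈ 1.51×10⁻¹¹ N·m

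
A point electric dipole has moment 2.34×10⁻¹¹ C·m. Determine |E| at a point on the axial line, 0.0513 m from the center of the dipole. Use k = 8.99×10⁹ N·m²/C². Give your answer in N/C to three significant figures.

E ≈ 3120 N/C

On the dipole axis E = 2kp/r³.
E = 2·(8.99×10⁹)(2.34×10⁻¹¹) / (0.0513)³ = 3116 N/C.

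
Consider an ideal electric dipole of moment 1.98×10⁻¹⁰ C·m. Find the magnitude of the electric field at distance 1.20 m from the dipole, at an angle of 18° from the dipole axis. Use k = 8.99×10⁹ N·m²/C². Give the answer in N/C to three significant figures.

E ≈ 1.99 N/C

At angle θ the dipole field magnitude is E = (kp/r³)·√(1 + 3cos²θ).
kp/r³ = (8.99×10⁹)(1.98×10⁻¹⁰) / (1.20)³ = 1.030 N/C.
√(1 + 3cos²18°) = √(1 + 3·0.9045) = √3.7135 ≈ 1.9271.
E ≈ 1.030 × 1.927 = 1.985 N/C.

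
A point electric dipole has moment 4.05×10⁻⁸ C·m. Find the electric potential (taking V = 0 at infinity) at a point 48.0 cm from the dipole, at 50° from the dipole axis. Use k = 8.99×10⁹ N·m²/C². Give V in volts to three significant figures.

The dipole potential is V = kp cosθ / r².
V = (8.99×10⁹)(4.05×10⁻⁸)·cos50° / (0.480)² = 1016 V.

V ≈ 1020 V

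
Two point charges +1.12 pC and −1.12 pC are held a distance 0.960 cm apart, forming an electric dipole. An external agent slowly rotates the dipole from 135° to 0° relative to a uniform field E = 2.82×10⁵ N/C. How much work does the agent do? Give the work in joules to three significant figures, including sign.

W ≈ -5.18×10⁻⁹ J

Dipole moment p = qd = (1.12×10⁻¹² C)(0.00960 m) = 1.075×10⁻¹⁴ C·m.
W_ext = ΔU = U(θ₂) − U(θ₁) = −pE cosθ₂ − (−pE cosθ₁) = pE(cosθ₁ − cosθ₂).
W = (1.075×10⁻¹⁴)(2.82×10⁵)·(cos135° − cos0°) = (3.032×10⁻⁹)·(-1.7071) = -5.175×10⁻⁹ J.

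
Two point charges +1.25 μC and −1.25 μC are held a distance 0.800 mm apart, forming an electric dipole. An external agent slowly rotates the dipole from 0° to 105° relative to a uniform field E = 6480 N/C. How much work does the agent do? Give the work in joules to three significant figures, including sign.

Dipole moment p = qd = (1.25×10⁻⁶ C)(8.00×10⁻⁴ m) = 1.00×10⁻⁹ C·m.
W_ext = ΔU = U(θ₂) − U(θ₁) = −pE cosθ₂ − (−pE cosθ₁) = pE(cosθ₁ − cosθ₂).
W = (1.00×10⁻⁹)(6480)·(cos0° − cos105°) = (6.480×10⁻⁶)·(+1.2588) = 8.157×10⁻⁶ J.

W ≈ 8.16×10⁻⁶ J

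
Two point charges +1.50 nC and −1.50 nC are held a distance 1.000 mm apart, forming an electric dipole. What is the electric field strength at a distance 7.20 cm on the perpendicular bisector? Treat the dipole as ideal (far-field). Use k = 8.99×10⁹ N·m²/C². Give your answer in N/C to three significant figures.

Dipole moment p = qd = (1.50×10⁻⁹ C)(0.00100 m) = 1.50×10⁻¹² C·m.
On the perpendicular bisector E = kp/r³ (half the axial value at the same distance).
E = (8.99×10⁹)(1.50×10⁻¹²) / (0.0720)³ = 36.13 N/C.

E ≈ 36.1 N/C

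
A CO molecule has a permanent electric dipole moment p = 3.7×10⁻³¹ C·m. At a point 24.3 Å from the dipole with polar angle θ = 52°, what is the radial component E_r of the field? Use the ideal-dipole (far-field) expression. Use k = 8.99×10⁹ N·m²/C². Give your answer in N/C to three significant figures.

E_r ≈ 2.85×10⁵ N/C

For a dipole, E_r = (2kp cosθ)/r³.
kp/r³ = (8.99×10⁹)(3.70×10⁻³¹)/(2.43×10⁻⁹)³ = 2.318×10⁵ N/C.
E_r = 2·2.318×10⁵·cos52° = 2.854×10⁵ N/C.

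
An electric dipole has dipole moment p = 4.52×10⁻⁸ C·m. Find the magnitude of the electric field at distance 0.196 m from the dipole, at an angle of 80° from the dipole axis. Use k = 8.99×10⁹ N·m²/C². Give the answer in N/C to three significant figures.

At angle θ the dipole field magnitude is E = (kp/r³)·√(1 + 3cos²θ).
kp/r³ = (8.99×10⁹)(4.52×10⁻⁸) / (0.196)³ = 5.397×10⁴ N/C.
√(1 + 3cos²80°) = √(1 + 3·0.0302) = √1.0905 ≈ 1.0443.
E ≈ 5.397×10⁴ × 1.044 = 5.636×10⁴ N/C.

E ≈ 5.64×10⁴ N/C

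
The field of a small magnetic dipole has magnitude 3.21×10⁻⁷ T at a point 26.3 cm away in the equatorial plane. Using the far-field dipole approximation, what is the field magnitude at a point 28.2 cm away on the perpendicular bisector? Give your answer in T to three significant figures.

B ≈ 2.60×10⁻⁷ T

Dipole fields scale as 1/r³ in the far field; the geometry is the same at both points.
B₂ = B₁ · (r₁/r₂)³ = 3.21×10⁻⁷ · (26.3/28.2)³.
(r₁/r₂)³ = (0.9326)³ = 0.8112.
B₂ ≈ 2.604×10⁻⁷ T.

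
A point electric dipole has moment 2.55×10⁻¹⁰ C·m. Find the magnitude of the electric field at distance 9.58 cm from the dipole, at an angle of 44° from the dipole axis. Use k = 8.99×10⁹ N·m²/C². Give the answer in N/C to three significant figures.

E ≈ 4170 N/C

At angle θ the dipole field magnitude is E = (kp/r³)·√(1 + 3cos²θ).
kp/r³ = (8.99×10⁹)(2.55×10⁻¹⁰) / (0.0958)³ = 2607 N/C.
√(1 + 3cos²44°) = √(1 + 3·0.5174) = √2.5523 ≈ 1.5976.
E ≈ 2607 × 1.598 = 4166 N/C.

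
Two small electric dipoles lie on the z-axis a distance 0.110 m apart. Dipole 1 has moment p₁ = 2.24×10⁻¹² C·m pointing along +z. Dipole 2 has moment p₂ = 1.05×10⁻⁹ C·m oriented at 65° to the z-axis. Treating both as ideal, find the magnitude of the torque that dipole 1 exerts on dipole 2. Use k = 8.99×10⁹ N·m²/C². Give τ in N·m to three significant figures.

The second dipole sits on the axis of the first, so the field there is axial: E₁ = 2kp₁/r³ along +z.
E₁ = 2(8.99×10⁹)(2.24×10⁻¹²)/(0.110)³ = 30.26 N/C.
Torque on the second dipole: τ = p₂ E₁ sinθ.
τ = (1.05×10⁻⁹)(30.26)·sin65° = 2.880×10⁻⁸ N·m.

τ ≈ 2.88×10⁻⁸ N·m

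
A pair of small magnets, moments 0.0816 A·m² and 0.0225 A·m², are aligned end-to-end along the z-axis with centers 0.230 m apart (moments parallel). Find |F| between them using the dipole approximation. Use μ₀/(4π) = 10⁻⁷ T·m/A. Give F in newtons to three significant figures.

On-axis B of dipole 1: B = (μ₀/4π)·2m₁/r³. Force on dipole 2: F = m₂·dB/dr.
dB/dr = −(μ₀/4π)·6m₁/r⁴, so |F| = (μ₀/4π)·6m₁m₂/r⁴.
F = 6(10⁻⁷)(0.0816)(0.0225)/(0.230)⁴ = 3.937×10⁻⁷ N.

F ≈ 3.94×10⁻⁷ N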